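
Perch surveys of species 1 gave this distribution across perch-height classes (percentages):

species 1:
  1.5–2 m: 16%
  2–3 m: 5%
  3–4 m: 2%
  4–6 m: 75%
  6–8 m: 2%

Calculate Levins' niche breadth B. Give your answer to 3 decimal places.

Convert percentages to proportions (divide by 100).
Σpᵢ² = 0.16² + 0.05² + 0.02² + 0.75² + 0.02² = 0.0256 + 0.0025 + 0.0004 + 0.5625 + 0.0004 = 0.5914
B = 1 / 0.5914 = 1.69090

1.691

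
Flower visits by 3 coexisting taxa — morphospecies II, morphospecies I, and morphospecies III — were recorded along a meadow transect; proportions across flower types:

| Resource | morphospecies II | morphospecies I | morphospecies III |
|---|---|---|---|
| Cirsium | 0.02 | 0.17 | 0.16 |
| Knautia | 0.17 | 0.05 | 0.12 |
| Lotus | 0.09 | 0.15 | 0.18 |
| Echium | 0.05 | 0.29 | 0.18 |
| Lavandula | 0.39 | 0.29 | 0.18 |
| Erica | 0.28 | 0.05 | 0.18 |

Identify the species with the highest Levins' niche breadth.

morphospecies III

Σp_IIᵢ² = 0.02² + 0.17² + 0.09² + 0.05² + 0.39² + 0.28² = 0.0004 + 0.0289 + 0.0081 + 0.0025 + 0.1521 + 0.0784 = 0.2704
B_II = 1 / 0.2704 = 3.6982
Σp_Iᵢ² = 0.17² + 0.05² + 0.15² + 0.29² + 0.29² + 0.05² = 0.0289 + 0.0025 + 0.0225 + 0.0841 + 0.0841 + 0.0025 = 0.2246
B_I = 1 / 0.2246 = 4.4524
Σp_IIIᵢ² = 0.16² + 0.12² + 0.18² + 0.18² + 0.18² + 0.18² = 0.0256 + 0.0144 + 0.0324 + 0.0324 + 0.0324 + 0.0324 = 0.1696
B_III = 1 / 0.1696 = 5.8962
Highest B → broadest niche (most generalist): morphospecies III (B = 5.90).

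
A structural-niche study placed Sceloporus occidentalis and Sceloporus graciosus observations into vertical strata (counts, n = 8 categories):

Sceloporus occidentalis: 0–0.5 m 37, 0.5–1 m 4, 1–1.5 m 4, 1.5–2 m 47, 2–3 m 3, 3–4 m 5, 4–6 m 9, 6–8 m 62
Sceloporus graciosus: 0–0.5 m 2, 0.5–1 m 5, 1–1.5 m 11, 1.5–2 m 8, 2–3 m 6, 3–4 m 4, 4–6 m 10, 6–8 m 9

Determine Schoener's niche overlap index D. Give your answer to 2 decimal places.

Proportions for Sceloporus occidentalis (n=171): 37/171=0.2164, 4/171=0.0234, 4/171=0.0234, 47/171=0.2749, 3/171=0.0175, 5/171=0.0292, 9/171=0.0526, 62/171=0.3626
Proportions for Sceloporus graciosus (n=55): 2/55=0.0364, 5/55=0.0909, 11/55=0.2000, 8/55=0.1455, 6/55=0.1091, 4/55=0.0727, 10/55=0.1818, 9/55=0.1636
Σ|p₁ᵢ − p₂ᵢ| = 0.1800 + 0.0675 + 0.1766 + 0.1294 + 0.0916 + 0.0435 + 0.1292 + 0.1990 = 1.0168
D = 1 − ½ × 1.0168 = 1 − 0.50840 = 0.49160

0.49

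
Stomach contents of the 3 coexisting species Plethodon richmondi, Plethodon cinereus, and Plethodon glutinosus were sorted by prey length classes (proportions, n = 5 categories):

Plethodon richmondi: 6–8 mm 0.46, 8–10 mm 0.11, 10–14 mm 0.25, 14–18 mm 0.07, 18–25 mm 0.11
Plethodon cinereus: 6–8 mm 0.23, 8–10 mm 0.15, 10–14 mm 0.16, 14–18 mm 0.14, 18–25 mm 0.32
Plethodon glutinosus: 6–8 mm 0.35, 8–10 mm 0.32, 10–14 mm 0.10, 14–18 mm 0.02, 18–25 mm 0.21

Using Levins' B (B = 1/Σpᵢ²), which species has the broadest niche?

Σp_richᵢ² = 0.46² + 0.11² + 0.25² + 0.07² + 0.11² = 0.2116 + 0.0121 + 0.0625 + 0.0049 + 0.0121 = 0.3032
B_rich = 1 / 0.3032 = 3.2982
Σp_cineᵢ² = 0.23² + 0.15² + 0.16² + 0.14² + 0.32² = 0.0529 + 0.0225 + 0.0256 + 0.0196 + 0.1024 = 0.2230
B_cine = 1 / 0.2230 = 4.4843
Σp_glutᵢ² = 0.35² + 0.32² + 0.10² + 0.02² + 0.21² = 0.1225 + 0.1024 + 0.0100 + 0.0004 + 0.0441 = 0.2794
B_glut = 1 / 0.2794 = 3.5791
Highest B → broadest niche (most generalist): Plethodon cinereus (B = 4.48).

Plethodon cinereus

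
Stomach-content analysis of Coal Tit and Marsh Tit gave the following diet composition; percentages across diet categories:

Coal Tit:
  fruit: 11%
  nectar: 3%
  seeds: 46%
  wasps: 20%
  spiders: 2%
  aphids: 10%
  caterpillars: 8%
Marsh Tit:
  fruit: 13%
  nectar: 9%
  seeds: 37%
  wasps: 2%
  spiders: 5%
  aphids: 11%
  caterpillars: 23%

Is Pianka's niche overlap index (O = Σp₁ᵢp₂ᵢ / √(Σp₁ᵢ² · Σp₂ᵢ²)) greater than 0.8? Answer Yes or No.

Convert percentages to proportions (divide by 100).
Σ p₁ᵢp₂ᵢ = 0.0143 + 0.0027 + 0.1702 + 0.0040 + 0.0010 + 0.0110 + 0.0184 = 0.2216
Σp_1ᵢ² = 0.11² + 0.03² + 0.46² + 0.20² + 0.02² + 0.10² + 0.08² = 0.0121 + 0.0009 + 0.2116 + 0.0400 + 0.0004 + 0.0100 + 0.0064 = 0.2814
Σp_2ᵢ² = 0.13² + 0.09² + 0.37² + 0.02² + 0.05² + 0.11² + 0.23² = 0.0169 + 0.0081 + 0.1369 + 0.0004 + 0.0025 + 0.0121 + 0.0529 = 0.2298
O = 0.2216 / √(0.2814 × 0.2298) = 0.2216 / 0.25429 = 0.8714
O = 0.8714 > 0.8 → Yes.

Yes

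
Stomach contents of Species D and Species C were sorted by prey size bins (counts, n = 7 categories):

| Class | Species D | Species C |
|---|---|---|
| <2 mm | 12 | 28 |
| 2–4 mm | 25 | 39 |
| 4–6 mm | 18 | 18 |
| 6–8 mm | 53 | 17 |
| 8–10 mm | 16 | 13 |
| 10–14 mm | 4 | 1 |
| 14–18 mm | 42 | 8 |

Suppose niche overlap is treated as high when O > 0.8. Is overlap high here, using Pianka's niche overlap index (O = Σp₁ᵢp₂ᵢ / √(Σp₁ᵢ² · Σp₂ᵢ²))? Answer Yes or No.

No

Proportions for Species D (n=170): 12/170=0.0706, 25/170=0.1471, 18/170=0.1059, 53/170=0.3118, 16/170=0.0941, 4/170=0.0235, 42/170=0.2471
Proportions for Species C (n=124): 28/124=0.2258, 39/124=0.3145, 18/124=0.1452, 17/124=0.1371, 13/124=0.1048, 1/124=0.0081, 8/124=0.0645
Σ p₁ᵢp₂ᵢ = 0.015941 + 0.046263 + 0.015377 + 0.042748 + 0.009862 + 0.000190 + 0.015938 = 0.146319
Σp_1ᵢ² = 0.0706² + 0.1471² + 0.1059² + 0.3118² + 0.0941² + 0.0235² + 0.2471² = 0.004984 + 0.021638 + 0.011215 + 0.097219 + 0.008855 + 0.000552 + 0.061058 = 0.205521
Σp_2ᵢ² = 0.2258² + 0.3145² + 0.1452² + 0.1371² + 0.1048² + 0.0081² + 0.0645² = 0.050986 + 0.098910 + 0.021083 + 0.018796 + 0.010983 + 0.000066 + 0.004160 = 0.204984
O = 0.146319 / √(0.205521 × 0.204984) = 0.146319 / 0.2052523 = 0.7129
O = 0.7129 < 0.8 → No.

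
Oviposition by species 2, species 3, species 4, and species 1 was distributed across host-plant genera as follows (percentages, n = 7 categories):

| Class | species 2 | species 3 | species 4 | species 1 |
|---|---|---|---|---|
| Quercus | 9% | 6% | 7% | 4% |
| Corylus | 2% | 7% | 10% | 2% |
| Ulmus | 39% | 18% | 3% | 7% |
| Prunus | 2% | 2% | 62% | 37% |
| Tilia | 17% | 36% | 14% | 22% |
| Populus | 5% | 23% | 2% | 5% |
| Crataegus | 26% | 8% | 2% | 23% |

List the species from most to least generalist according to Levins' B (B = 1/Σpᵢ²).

Convert percentages to proportions (divide by 100).
Σp_2ᵢ² = 0.09² + 0.02² + 0.39² + 0.02² + 0.17² + 0.05² + 0.26² = 0.0081 + 0.0004 + 0.1521 + 0.0004 + 0.0289 + 0.0025 + 0.0676 = 0.2600
B_2 = 1 / 0.2600 = 3.8462
Σp_3ᵢ² = 0.06² + 0.07² + 0.18² + 0.02² + 0.36² + 0.23² + 0.08² = 0.0036 + 0.0049 + 0.0324 + 0.0004 + 0.1296 + 0.0529 + 0.0064 = 0.2302
B_3 = 1 / 0.2302 = 4.3440
Σp_4ᵢ² = 0.07² + 0.10² + 0.03² + 0.62² + 0.14² + 0.02² + 0.02² = 0.0049 + 0.0100 + 0.0009 + 0.3844 + 0.0196 + 0.0004 + 0.0004 = 0.4206
B_4 = 1 / 0.4206 = 2.3776
Σp_1ᵢ² = 0.04² + 0.02² + 0.07² + 0.37² + 0.22² + 0.05² + 0.23² = 0.0016 + 0.0004 + 0.0049 + 0.1369 + 0.0484 + 0.0025 + 0.0529 = 0.2476
B_1 = 1 / 0.2476 = 4.0388
Ranking by B (broadest → narrowest): species 3 (4.34) > species 1 (4.04) > species 2 (3.85) > species 4 (2.38)

species 3 > species 1 > species 2 > species 4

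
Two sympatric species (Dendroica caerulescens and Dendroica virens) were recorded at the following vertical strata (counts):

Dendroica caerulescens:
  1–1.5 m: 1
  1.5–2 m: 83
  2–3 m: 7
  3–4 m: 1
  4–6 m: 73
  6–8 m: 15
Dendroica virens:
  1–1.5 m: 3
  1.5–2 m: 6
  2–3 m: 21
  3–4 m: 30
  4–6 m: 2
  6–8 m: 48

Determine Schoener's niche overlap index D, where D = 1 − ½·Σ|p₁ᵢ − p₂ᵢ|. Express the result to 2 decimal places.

0.21

Proportions for Dendroica caerulescens (n=180): 1/180=0.0056, 83/180=0.4611, 7/180=0.0389, 1/180=0.0056, 73/180=0.4056, 15/180=0.0833
Proportions for Dendroica virens (n=110): 3/110=0.0273, 6/110=0.0545, 21/110=0.1909, 30/110=0.2727, 2/110=0.0182, 48/110=0.4364
Σ|p₁ᵢ − p₂ᵢ| = 0.0217 + 0.4066 + 0.1520 + 0.2671 + 0.3874 + 0.3531 = 1.5879
D = 1 − ½ × 1.5879 = 1 − 0.79395 = 0.20605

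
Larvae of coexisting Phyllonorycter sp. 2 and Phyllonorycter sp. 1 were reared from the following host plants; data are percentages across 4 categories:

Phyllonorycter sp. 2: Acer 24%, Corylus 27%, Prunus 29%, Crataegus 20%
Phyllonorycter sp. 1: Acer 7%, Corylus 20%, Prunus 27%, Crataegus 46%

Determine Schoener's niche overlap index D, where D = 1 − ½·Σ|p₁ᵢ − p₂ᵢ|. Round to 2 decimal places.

0.74

Convert percentages to proportions (divide by 100).
Σ|p₁ᵢ − p₂ᵢ| = 0.17 + 0.07 + 0.02 + 0.26 = 0.52
D = 1 − ½ × 0.52 = 1 − 0.260 = 0.7400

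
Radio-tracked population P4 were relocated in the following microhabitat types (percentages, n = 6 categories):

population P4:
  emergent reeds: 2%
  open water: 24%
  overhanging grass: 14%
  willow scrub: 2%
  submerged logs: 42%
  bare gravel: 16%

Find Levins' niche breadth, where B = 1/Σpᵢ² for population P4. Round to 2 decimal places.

Convert percentages to proportions (divide by 100).
Σpᵢ² = 0.02² + 0.24² + 0.14² + 0.02² + 0.42² + 0.16² = 0.0004 + 0.0576 + 0.0196 + 0.0004 + 0.1764 + 0.0256 = 0.2800
B = 1 / 0.2800 = 3.5714

3.57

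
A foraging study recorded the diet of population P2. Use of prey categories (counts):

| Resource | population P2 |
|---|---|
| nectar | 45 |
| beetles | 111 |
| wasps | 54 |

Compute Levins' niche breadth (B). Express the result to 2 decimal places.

Proportions for population P2 (n=210): 45/210=0.2143, 111/210=0.5286, 54/210=0.2571
Σpᵢ² = 0.2143² + 0.5286² + 0.2571² = 0.045924 + 0.279418 + 0.066100 = 0.391442
B = 1 / 0.391442 = 2.5547

2.55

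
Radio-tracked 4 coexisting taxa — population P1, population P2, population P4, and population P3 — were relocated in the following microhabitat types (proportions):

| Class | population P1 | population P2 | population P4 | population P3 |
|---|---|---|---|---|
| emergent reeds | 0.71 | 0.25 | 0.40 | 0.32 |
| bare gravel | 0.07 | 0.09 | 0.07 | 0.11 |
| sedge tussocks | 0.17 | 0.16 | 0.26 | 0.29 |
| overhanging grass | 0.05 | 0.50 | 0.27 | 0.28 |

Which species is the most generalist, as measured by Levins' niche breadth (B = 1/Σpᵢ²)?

population P3

Σp_P1ᵢ² = 0.71² + 0.07² + 0.17² + 0.05² = 0.5041 + 0.0049 + 0.0289 + 0.0025 = 0.5404
B_P1 = 1 / 0.5404 = 1.8505
Σp_P2ᵢ² = 0.25² + 0.09² + 0.16² + 0.50² = 0.0625 + 0.0081 + 0.0256 + 0.2500 = 0.3462
B_P2 = 1 / 0.3462 = 2.8885
Σp_P4ᵢ² = 0.40² + 0.07² + 0.26² + 0.27² = 0.1600 + 0.0049 + 0.0676 + 0.0729 = 0.3054
B_P4 = 1 / 0.3054 = 3.2744
Σp_P3ᵢ² = 0.32² + 0.11² + 0.29² + 0.28² = 0.1024 + 0.0121 + 0.0841 + 0.0784 = 0.2770
B_P3 = 1 / 0.2770 = 3.6101
Highest B → broadest niche (most generalist): population P3 (B = 3.61).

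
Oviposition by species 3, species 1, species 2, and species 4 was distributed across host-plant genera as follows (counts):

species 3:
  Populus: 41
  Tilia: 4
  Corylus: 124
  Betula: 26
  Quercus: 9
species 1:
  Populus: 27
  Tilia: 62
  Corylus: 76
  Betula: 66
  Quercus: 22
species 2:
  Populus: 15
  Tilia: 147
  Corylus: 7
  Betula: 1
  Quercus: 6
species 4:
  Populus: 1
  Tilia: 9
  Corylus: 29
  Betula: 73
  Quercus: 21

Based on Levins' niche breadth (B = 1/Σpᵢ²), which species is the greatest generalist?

Proportions for species 3 (n=204): 41/204=0.2010, 4/204=0.0196, 124/204=0.6078, 26/204=0.1275, 9/204=0.0441
Proportions for species 1 (n=253): 27/253=0.1067, 62/253=0.2451, 76/253=0.3004, 66/253=0.2609, 22/253=0.0870
Proportions for species 2 (n=176): 15/176=0.0852, 147/176=0.8352, 7/176=0.0398, 1/176=0.0057, 6/176=0.0341
Proportions for species 4 (n=133): 1/133=0.0075, 9/133=0.0677, 29/133=0.2180, 73/133=0.5489, 21/133=0.1579
Σp_3ᵢ² = 0.2010² + 0.0196² + 0.6078² + 0.1275² + 0.0441² = 0.040401 + 0.000384 + 0.369421 + 0.016256 + 0.001945 = 0.428407
B_3 = 1 / 0.428407 = 2.3342
Σp_1ᵢ² = 0.1067² + 0.2451² + 0.3004² + 0.2609² + 0.0870² = 0.011385 + 0.060074 + 0.090240 + 0.068069 + 0.007569 = 0.237337
B_1 = 1 / 0.237337 = 4.2134
Σp_2ᵢ² = 0.0852² + 0.8352² + 0.0398² + 0.0057² + 0.0341² = 0.007259 + 0.697559 + 0.001584 + 0.000032 + 0.001163 = 0.707597
B_2 = 1 / 0.707597 = 1.4132
Σp_4ᵢ² = 0.0075² + 0.0677² + 0.2180² + 0.5489² + 0.1579² = 0.000056 + 0.004583 + 0.047524 + 0.301291 + 0.024932 = 0.378386
B_4 = 1 / 0.378386 = 2.6428
Highest B → broadest niche (most generalist): species 1 (B = 4.21).

species 1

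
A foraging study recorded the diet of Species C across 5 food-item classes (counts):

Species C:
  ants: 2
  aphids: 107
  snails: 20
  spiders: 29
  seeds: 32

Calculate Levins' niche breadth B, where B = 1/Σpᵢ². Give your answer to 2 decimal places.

Proportions for Species C (n=190): 2/190=0.0105, 107/190=0.5632, 20/190=0.1053, 29/190=0.1526, 32/190=0.1684
Σpᵢ² = 0.0105² + 0.5632² + 0.1053² + 0.1526² + 0.1684² = 0.000110 + 0.317194 + 0.011088 + 0.023287 + 0.028359 = 0.380038
B = 1 / 0.380038 = 2.6313

2.63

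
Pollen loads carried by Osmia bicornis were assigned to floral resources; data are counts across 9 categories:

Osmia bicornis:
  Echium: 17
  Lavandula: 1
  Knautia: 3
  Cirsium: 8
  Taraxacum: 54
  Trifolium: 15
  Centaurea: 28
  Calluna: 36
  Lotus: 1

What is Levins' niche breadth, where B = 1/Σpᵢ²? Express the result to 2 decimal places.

Proportions for Osmia bicornis (n=163): 17/163=0.1043, 1/163=0.0061, 3/163=0.0184, 8/163=0.0491, 54/163=0.3313, 15/163=0.0920, 28/163=0.1718, 36/163=0.2209, 1/163=0.0061
Σpᵢ² = 0.1043² + 0.0061² + 0.0184² + 0.0491² + 0.3313² + 0.0920² + 0.1718² + 0.2209² + 0.0061² = 0.010878 + 0.000037 + 0.000339 + 0.002411 + 0.109760 + 0.008464 + 0.029515 + 0.048797 + 0.000037 = 0.210238
B = 1 / 0.210238 = 4.7565

4.76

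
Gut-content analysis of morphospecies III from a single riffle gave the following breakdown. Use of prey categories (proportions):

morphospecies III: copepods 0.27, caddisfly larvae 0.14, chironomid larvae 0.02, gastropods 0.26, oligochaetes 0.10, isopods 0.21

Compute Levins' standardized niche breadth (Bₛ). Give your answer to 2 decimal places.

0.73

Σpᵢ² = 0.27² + 0.14² + 0.02² + 0.26² + 0.10² + 0.21² = 0.0729 + 0.0196 + 0.0004 + 0.0676 + 0.0100 + 0.0441 = 0.2146
B = 1 / 0.2146 = 4.6598
Bₛ = (B − 1)/(n − 1) = (4.6598 − 1)/(6 − 1) = 3.6598/5 = 0.7320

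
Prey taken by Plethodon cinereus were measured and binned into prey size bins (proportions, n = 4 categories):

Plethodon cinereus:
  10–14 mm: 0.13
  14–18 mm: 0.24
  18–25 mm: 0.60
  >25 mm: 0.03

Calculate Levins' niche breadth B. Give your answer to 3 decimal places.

Σpᵢ² = 0.13² + 0.24² + 0.60² + 0.03² = 0.0169 + 0.0576 + 0.3600 + 0.0009 = 0.4354
B = 1 / 0.4354 = 2.29674

2.297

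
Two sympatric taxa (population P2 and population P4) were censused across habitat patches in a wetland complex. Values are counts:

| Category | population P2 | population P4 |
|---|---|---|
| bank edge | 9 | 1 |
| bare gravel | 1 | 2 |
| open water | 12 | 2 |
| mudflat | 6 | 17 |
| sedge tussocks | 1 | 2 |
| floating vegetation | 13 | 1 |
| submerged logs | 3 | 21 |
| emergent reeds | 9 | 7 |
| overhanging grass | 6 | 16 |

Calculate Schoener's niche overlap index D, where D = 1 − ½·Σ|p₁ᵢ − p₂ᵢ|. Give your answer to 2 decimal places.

0.44

Proportions for population P2 (n=60): 9/60=0.1500, 1/60=0.0167, 12/60=0.2000, 6/60=0.1000, 1/60=0.0167, 13/60=0.2167, 3/60=0.0500, 9/60=0.1500, 6/60=0.1000
Proportions for population P4 (n=69): 1/69=0.0145, 2/69=0.0290, 2/69=0.0290, 17/69=0.2464, 2/69=0.0290, 1/69=0.0145, 21/69=0.3043, 7/69=0.1014, 16/69=0.2319
Σ|p₁ᵢ − p₂ᵢ| = 0.1355 + 0.0123 + 0.1710 + 0.1464 + 0.0123 + 0.2022 + 0.2543 + 0.0486 + 0.1319 = 1.1145
D = 1 − ½ × 1.1145 = 1 − 0.55725 = 0.44275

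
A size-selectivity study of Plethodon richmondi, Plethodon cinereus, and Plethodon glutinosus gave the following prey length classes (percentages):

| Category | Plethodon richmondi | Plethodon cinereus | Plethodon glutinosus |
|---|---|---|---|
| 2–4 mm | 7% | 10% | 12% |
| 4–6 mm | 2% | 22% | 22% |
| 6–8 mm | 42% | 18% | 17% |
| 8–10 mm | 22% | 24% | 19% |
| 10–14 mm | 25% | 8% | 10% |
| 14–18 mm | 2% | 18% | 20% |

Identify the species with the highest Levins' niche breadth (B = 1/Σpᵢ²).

Convert percentages to proportions (divide by 100).
Σp_richᵢ² = 0.07² + 0.02² + 0.42² + 0.22² + 0.25² + 0.02² = 0.0049 + 0.0004 + 0.1764 + 0.0484 + 0.0625 + 0.0004 = 0.2930
B_rich = 1 / 0.2930 = 3.4130
Σp_cineᵢ² = 0.10² + 0.22² + 0.18² + 0.24² + 0.08² + 0.18² = 0.0100 + 0.0484 + 0.0324 + 0.0576 + 0.0064 + 0.0324 = 0.1872
B_cine = 1 / 0.1872 = 5.3419
Σp_glutᵢ² = 0.12² + 0.22² + 0.17² + 0.19² + 0.10² + 0.20² = 0.0144 + 0.0484 + 0.0289 + 0.0361 + 0.0100 + 0.0400 = 0.1778
B_glut = 1 / 0.1778 = 5.6243
Highest B → broadest niche (most generalist): Plethodon glutinosus (B = 5.62).

Plethodon glutinosus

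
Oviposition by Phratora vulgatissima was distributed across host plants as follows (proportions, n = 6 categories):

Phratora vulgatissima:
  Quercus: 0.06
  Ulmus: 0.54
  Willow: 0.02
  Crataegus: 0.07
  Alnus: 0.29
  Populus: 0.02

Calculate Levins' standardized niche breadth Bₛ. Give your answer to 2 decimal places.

0.32

Σpᵢ² = 0.06² + 0.54² + 0.02² + 0.07² + 0.29² + 0.02² = 0.0036 + 0.2916 + 0.0004 + 0.0049 + 0.0841 + 0.0004 = 0.3850
B = 1 / 0.3850 = 2.5974
Bₛ = (B − 1)/(n − 1) = (2.5974 − 1)/(6 − 1) = 1.5974/5 = 0.3195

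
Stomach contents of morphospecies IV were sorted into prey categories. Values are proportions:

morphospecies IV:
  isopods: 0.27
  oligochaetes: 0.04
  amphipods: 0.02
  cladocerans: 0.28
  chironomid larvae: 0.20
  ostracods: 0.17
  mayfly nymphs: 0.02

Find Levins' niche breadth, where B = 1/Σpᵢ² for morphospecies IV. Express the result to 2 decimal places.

4.49

Σpᵢ² = 0.27² + 0.04² + 0.02² + 0.28² + 0.20² + 0.17² + 0.02² = 0.0729 + 0.0016 + 0.0004 + 0.0784 + 0.0400 + 0.0289 + 0.0004 = 0.2226
B = 1 / 0.2226 = 4.4924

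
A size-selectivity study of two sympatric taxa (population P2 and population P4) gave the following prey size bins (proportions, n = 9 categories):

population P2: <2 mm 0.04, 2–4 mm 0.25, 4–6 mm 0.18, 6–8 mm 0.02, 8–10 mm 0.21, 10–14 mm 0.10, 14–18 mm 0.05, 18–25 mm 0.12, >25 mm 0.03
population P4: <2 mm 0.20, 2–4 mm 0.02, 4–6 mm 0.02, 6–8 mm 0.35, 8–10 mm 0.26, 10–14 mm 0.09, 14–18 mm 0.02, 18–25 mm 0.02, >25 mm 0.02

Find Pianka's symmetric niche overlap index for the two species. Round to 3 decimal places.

Σ p₁ᵢp₂ᵢ = 0.0080 + 0.0050 + 0.0036 + 0.0070 + 0.0546 + 0.0090 + 0.0010 + 0.0024 + 0.0006 = 0.0912
Σp_1ᵢ² = 0.04² + 0.25² + 0.18² + 0.02² + 0.21² + 0.10² + 0.05² + 0.12² + 0.03² = 0.0016 + 0.0625 + 0.0324 + 0.0004 + 0.0441 + 0.0100 + 0.0025 + 0.0144 + 0.0009 = 0.1688
Σp_2ᵢ² = 0.20² + 0.02² + 0.02² + 0.35² + 0.26² + 0.09² + 0.02² + 0.02² + 0.02² = 0.0400 + 0.0004 + 0.0004 + 0.1225 + 0.0676 + 0.0081 + 0.0004 + 0.0004 + 0.0004 = 0.2402
O = 0.0912 / √(0.1688 × 0.2402) = 0.0912 / 0.201360 = 0.45292

0.453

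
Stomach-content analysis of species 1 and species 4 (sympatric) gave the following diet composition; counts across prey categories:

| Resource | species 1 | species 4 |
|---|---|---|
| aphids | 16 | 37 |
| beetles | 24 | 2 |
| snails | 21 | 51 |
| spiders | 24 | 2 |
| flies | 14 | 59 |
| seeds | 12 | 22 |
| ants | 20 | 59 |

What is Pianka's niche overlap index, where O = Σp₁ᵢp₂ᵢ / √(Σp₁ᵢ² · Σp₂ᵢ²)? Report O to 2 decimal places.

Proportions for species 1 (n=131): 16/131=0.1221, 24/131=0.1832, 21/131=0.1603, 24/131=0.1832, 14/131=0.1069, 12/131=0.0916, 20/131=0.1527
Proportions for species 4 (n=232): 37/232=0.1595, 2/232=0.0086, 51/232=0.2198, 2/232=0.0086, 59/232=0.2543, 22/232=0.0948, 59/232=0.2543
Σ p₁ᵢp₂ᵢ = 0.019475 + 0.001576 + 0.035234 + 0.001576 + 0.027185 + 0.008684 + 0.038832 = 0.132562
Σp_1ᵢ² = 0.1221² + 0.1832² + 0.1603² + 0.1832² + 0.1069² + 0.0916² + 0.1527² = 0.014908 + 0.033562 + 0.025696 + 0.033562 + 0.011428 + 0.008391 + 0.023317 = 0.150864
Σp_2ᵢ² = 0.1595² + 0.0086² + 0.2198² + 0.0086² + 0.2543² + 0.0948² + 0.2543² = 0.025440 + 0.000074 + 0.048312 + 0.000074 + 0.064668 + 0.008987 + 0.064668 = 0.212223
O = 0.132562 / √(0.150864 × 0.212223) = 0.132562 / 0.1789324 = 0.7408

0.74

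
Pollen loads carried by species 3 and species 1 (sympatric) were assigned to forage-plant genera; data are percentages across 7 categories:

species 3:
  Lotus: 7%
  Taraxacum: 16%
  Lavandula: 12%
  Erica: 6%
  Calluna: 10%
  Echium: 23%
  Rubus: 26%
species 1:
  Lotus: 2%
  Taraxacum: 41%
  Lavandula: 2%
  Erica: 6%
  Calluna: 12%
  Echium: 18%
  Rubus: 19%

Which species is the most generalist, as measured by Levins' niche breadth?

Convert percentages to proportions (divide by 100).
Σp_3ᵢ² = 0.07² + 0.16² + 0.12² + 0.06² + 0.10² + 0.23² + 0.26² = 0.0049 + 0.0256 + 0.0144 + 0.0036 + 0.0100 + 0.0529 + 0.0676 = 0.1790
B_3 = 1 / 0.1790 = 5.5866
Σp_1ᵢ² = 0.02² + 0.41² + 0.02² + 0.06² + 0.12² + 0.18² + 0.19² = 0.0004 + 0.1681 + 0.0004 + 0.0036 + 0.0144 + 0.0324 + 0.0361 = 0.2554
B_1 = 1 / 0.2554 = 3.9154
Highest B → broadest niche (most generalist): species 3 (B = 5.59).

species 3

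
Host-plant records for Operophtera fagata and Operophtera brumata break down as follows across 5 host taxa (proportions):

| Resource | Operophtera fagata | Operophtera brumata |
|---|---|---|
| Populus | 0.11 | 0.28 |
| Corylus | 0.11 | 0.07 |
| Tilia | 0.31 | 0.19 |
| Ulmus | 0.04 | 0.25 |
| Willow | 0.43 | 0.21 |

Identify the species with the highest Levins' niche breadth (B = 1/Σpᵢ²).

Operophtera brumata

Σp_fagaᵢ² = 0.11² + 0.11² + 0.31² + 0.04² + 0.43² = 0.0121 + 0.0121 + 0.0961 + 0.0016 + 0.1849 = 0.3068
B_faga = 1 / 0.3068 = 3.2595
Σp_brumᵢ² = 0.28² + 0.07² + 0.19² + 0.25² + 0.21² = 0.0784 + 0.0049 + 0.0361 + 0.0625 + 0.0441 = 0.2260
B_brum = 1 / 0.2260 = 4.4248
Highest B → broadest niche (most generalist): Operophtera brumata (B = 4.42).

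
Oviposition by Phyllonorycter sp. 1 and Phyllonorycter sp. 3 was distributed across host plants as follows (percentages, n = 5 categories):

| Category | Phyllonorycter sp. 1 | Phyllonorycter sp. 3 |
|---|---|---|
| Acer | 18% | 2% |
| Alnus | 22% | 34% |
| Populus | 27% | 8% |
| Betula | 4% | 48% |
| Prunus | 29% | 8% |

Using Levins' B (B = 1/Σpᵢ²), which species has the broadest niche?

Phyllonorycter sp. 1

Convert percentages to proportions (divide by 100).
Σp_1ᵢ² = 0.18² + 0.22² + 0.27² + 0.04² + 0.29² = 0.0324 + 0.0484 + 0.0729 + 0.0016 + 0.0841 = 0.2394
B_1 = 1 / 0.2394 = 4.1771
Σp_3ᵢ² = 0.02² + 0.34² + 0.08² + 0.48² + 0.08² = 0.0004 + 0.1156 + 0.0064 + 0.2304 + 0.0064 = 0.3592
B_3 = 1 / 0.3592 = 2.7840
Highest B → broadest niche (most generalist): Phyllonorycter sp. 1 (B = 4.18).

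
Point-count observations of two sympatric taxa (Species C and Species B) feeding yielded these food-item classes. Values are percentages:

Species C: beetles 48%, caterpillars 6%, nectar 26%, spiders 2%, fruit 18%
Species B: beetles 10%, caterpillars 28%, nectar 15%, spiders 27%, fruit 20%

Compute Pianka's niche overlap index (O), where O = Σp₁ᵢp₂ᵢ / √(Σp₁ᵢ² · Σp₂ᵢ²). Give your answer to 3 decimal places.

0.531

Convert percentages to proportions (divide by 100).
Σ p₁ᵢp₂ᵢ = 0.0480 + 0.0168 + 0.0390 + 0.0054 + 0.0360 = 0.1452
Σp_1ᵢ² = 0.48² + 0.06² + 0.26² + 0.02² + 0.18² = 0.2304 + 0.0036 + 0.0676 + 0.0004 + 0.0324 = 0.3344
Σp_2ᵢ² = 0.10² + 0.28² + 0.15² + 0.27² + 0.20² = 0.0100 + 0.0784 + 0.0225 + 0.0729 + 0.0400 = 0.2238
O = 0.1452 / √(0.3344 × 0.2238) = 0.1452 / 0.273567 = 0.53077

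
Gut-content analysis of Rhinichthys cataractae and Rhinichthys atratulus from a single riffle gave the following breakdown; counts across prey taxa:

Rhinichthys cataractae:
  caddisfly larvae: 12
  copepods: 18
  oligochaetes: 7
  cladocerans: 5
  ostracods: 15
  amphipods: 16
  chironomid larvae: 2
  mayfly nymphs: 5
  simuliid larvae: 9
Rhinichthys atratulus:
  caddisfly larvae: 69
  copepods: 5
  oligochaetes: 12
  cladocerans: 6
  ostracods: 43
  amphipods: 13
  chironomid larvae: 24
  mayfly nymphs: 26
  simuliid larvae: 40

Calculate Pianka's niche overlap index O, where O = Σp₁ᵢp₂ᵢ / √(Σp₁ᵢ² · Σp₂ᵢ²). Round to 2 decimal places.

0.73

Proportions for Rhinichthys cataractae (n=89): 12/89=0.1348, 18/89=0.2022, 7/89=0.0787, 5/89=0.0562, 15/89=0.1685, 16/89=0.1798, 2/89=0.0225, 5/89=0.0562, 9/89=0.1011
Proportions for Rhinichthys atratulus (n=238): 69/238=0.2899, 5/238=0.0210, 12/238=0.0504, 6/238=0.0252, 43/238=0.1807, 13/238=0.0546, 24/238=0.1008, 26/238=0.1092, 40/238=0.1681
Σ p₁ᵢp₂ᵢ = 0.039079 + 0.004246 + 0.003966 + 0.001416 + 0.030448 + 0.009817 + 0.002268 + 0.006137 + 0.016995 = 0.114372
Σp_1ᵢ² = 0.1348² + 0.2022² + 0.0787² + 0.0562² + 0.1685² + 0.1798² + 0.0225² + 0.0562² + 0.1011² = 0.018171 + 0.040885 + 0.006194 + 0.003158 + 0.028392 + 0.032328 + 0.000506 + 0.003158 + 0.010221 = 0.143013
Σp_2ᵢ² = 0.2899² + 0.0210² + 0.0504² + 0.0252² + 0.1807² + 0.0546² + 0.1008² + 0.1092² + 0.1681² = 0.084042 + 0.000441 + 0.002540 + 0.000635 + 0.032652 + 0.002981 + 0.010161 + 0.011925 + 0.028258 = 0.173635
O = 0.114372 / √(0.143013 × 0.173635) = 0.114372 / 0.1575819 = 0.7258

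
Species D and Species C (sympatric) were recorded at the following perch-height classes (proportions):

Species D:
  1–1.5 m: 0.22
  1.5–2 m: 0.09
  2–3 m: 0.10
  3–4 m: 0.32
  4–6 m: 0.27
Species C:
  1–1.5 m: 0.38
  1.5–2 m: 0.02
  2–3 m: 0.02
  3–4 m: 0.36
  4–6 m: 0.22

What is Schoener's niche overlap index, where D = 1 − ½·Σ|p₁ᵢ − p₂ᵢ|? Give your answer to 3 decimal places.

0.800

Σ|p₁ᵢ − p₂ᵢ| = 0.16 + 0.07 + 0.08 + 0.04 + 0.05 = 0.40
D = 1 − ½ × 0.40 = 1 − 0.200 = 0.80000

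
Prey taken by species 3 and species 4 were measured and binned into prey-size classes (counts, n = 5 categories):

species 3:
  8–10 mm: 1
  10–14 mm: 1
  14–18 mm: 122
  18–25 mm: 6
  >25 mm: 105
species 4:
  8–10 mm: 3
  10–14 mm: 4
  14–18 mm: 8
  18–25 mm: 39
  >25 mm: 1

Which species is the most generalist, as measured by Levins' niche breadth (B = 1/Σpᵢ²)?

Proportions for species 3 (n=235): 1/235=0.0043, 1/235=0.0043, 122/235=0.5191, 6/235=0.0255, 105/235=0.4468
Proportions for species 4 (n=55): 3/55=0.0545, 4/55=0.0727, 8/55=0.1455, 39/55=0.7091, 1/55=0.0182
Σp_3ᵢ² = 0.0043² + 0.0043² + 0.5191² + 0.0255² + 0.4468² = 0.000018 + 0.000018 + 0.269465 + 0.000650 + 0.199630 = 0.469781
B_3 = 1 / 0.469781 = 2.1287
Σp_4ᵢ² = 0.0545² + 0.0727² + 0.1455² + 0.7091² + 0.0182² = 0.002970 + 0.005285 + 0.021170 + 0.502823 + 0.000331 = 0.532579
B_4 = 1 / 0.532579 = 1.8777
Highest B → broadest niche (most generalist): species 3 (B = 2.13).

species 3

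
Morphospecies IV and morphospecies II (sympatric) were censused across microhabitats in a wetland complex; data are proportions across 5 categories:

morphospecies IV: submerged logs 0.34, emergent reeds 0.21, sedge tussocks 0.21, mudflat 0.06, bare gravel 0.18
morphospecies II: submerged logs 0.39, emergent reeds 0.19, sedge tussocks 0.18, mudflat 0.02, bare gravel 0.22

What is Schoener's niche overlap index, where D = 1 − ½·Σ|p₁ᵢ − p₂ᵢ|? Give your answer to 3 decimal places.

0.910

Σ|p₁ᵢ − p₂ᵢ| = 0.05 + 0.02 + 0.03 + 0.04 + 0.04 = 0.18
D = 1 − ½ × 0.18 = 1 − 0.090 = 0.91000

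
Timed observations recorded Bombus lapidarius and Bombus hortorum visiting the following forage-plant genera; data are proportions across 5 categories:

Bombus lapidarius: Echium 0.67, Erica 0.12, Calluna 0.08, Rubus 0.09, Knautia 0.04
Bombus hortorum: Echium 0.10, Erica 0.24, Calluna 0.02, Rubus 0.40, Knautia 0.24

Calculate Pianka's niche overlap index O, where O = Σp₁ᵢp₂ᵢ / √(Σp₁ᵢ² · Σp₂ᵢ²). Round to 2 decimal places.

Σ p₁ᵢp₂ᵢ = 0.0670 + 0.0288 + 0.0016 + 0.0360 + 0.0096 = 0.1430
Σp_1ᵢ² = 0.67² + 0.12² + 0.08² + 0.09² + 0.04² = 0.4489 + 0.0144 + 0.0064 + 0.0081 + 0.0016 = 0.4794
Σp_2ᵢ² = 0.10² + 0.24² + 0.02² + 0.40² + 0.24² = 0.0100 + 0.0576 + 0.0004 + 0.1600 + 0.0576 = 0.2856
O = 0.1430 / √(0.4794 × 0.2856) = 0.1430 / 0.37002 = 0.3865

0.39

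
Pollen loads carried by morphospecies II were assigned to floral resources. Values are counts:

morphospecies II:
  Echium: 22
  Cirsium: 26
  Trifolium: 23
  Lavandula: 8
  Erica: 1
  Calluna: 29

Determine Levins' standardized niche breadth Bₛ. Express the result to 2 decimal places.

0.72

Proportions for morphospecies II (n=109): 22/109=0.2018, 26/109=0.2385, 23/109=0.2110, 8/109=0.0734, 1/109=0.0092, 29/109=0.2661
Σpᵢ² = 0.2018² + 0.2385² + 0.2110² + 0.0734² + 0.0092² + 0.2661² = 0.040723 + 0.056882 + 0.044521 + 0.005388 + 0.000085 + 0.070809 = 0.218408
B = 1 / 0.218408 = 4.5786
Bₛ = (B − 1)/(n − 1) = (4.5786 − 1)/(6 − 1) = 3.5786/5 = 0.7157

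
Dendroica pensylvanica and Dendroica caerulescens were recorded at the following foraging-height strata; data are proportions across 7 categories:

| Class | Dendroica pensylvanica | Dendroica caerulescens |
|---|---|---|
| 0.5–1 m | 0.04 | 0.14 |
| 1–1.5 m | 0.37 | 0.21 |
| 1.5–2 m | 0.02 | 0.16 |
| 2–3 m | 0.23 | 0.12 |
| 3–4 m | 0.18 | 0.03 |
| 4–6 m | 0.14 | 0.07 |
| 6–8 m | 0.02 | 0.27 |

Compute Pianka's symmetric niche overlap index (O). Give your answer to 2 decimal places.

0.64

Σ p₁ᵢp₂ᵢ = 0.0056 + 0.0777 + 0.0032 + 0.0276 + 0.0054 + 0.0098 + 0.0054 = 0.1347
Σp_1ᵢ² = 0.04² + 0.37² + 0.02² + 0.23² + 0.18² + 0.14² + 0.02² = 0.0016 + 0.1369 + 0.0004 + 0.0529 + 0.0324 + 0.0196 + 0.0004 = 0.2442
Σp_2ᵢ² = 0.14² + 0.21² + 0.16² + 0.12² + 0.03² + 0.07² + 0.27² = 0.0196 + 0.0441 + 0.0256 + 0.0144 + 0.0009 + 0.0049 + 0.0729 = 0.1824
O = 0.1347 / √(0.2442 × 0.1824) = 0.1347 / 0.21105 = 0.6382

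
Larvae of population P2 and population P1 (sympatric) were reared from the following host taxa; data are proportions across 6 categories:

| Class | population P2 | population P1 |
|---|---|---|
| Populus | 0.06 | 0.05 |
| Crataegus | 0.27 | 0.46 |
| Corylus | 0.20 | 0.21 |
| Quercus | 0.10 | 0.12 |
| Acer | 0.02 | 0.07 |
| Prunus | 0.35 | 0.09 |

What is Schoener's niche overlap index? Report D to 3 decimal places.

Σ|p₁ᵢ − p₂ᵢ| = 0.01 + 0.19 + 0.01 + 0.02 + 0.05 + 0.26 = 0.54
D = 1 − ½ × 0.54 = 1 − 0.270 = 0.73000

0.730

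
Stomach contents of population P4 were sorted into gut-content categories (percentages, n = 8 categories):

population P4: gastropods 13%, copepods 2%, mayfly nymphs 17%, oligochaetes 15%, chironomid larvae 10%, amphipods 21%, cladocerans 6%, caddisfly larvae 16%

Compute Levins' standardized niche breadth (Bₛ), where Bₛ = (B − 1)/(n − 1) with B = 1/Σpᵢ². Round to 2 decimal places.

0.80

Convert percentages to proportions (divide by 100).
Σpᵢ² = 0.13² + 0.02² + 0.17² + 0.15² + 0.10² + 0.21² + 0.06² + 0.16² = 0.0169 + 0.0004 + 0.0289 + 0.0225 + 0.0100 + 0.0441 + 0.0036 + 0.0256 = 0.1520
B = 1 / 0.1520 = 6.5789
Bₛ = (B − 1)/(n − 1) = (6.5789 − 1)/(8 − 1) = 5.5789/7 = 0.7970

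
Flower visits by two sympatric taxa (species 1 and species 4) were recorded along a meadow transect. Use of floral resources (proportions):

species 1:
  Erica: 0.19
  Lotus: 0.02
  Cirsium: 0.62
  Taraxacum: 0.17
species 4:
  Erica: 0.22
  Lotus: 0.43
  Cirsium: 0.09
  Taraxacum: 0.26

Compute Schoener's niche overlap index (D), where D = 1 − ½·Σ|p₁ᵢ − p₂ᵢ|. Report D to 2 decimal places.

Σ|p₁ᵢ − p₂ᵢ| = 0.03 + 0.41 + 0.53 + 0.09 = 1.06
D = 1 − ½ × 1.06 = 1 − 0.530 = 0.4700

0.47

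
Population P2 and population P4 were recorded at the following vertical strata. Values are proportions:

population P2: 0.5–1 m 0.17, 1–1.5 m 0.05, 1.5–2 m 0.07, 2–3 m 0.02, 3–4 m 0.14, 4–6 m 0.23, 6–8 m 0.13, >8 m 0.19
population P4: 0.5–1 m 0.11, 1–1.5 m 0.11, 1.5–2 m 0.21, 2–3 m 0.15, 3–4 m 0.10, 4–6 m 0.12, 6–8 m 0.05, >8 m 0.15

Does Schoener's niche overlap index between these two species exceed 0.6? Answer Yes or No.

Σ|p₁ᵢ − p₂ᵢ| = 0.06 + 0.06 + 0.14 + 0.13 + 0.04 + 0.11 + 0.08 + 0.04 = 0.66
D = 1 − ½ × 0.66 = 1 − 0.330 = 0.6700
D = 0.6700 > 0.6 → Yes.

Yes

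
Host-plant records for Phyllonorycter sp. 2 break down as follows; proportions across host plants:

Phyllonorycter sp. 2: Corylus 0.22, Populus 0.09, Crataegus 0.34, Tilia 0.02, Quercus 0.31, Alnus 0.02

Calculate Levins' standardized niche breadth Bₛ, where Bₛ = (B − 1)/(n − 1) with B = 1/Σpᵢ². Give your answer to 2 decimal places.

0.54

Σpᵢ² = 0.22² + 0.09² + 0.34² + 0.02² + 0.31² + 0.02² = 0.0484 + 0.0081 + 0.1156 + 0.0004 + 0.0961 + 0.0004 = 0.2690
B = 1 / 0.2690 = 3.7175
Bₛ = (B − 1)/(n − 1) = (3.7175 − 1)/(6 − 1) = 2.7175/5 = 0.5435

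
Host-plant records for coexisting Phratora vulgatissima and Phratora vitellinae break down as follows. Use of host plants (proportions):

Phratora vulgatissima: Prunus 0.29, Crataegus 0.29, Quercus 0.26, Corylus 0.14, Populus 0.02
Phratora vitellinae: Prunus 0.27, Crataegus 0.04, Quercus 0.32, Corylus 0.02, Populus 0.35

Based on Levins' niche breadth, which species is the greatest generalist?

Phratora vulgatissima

Σp_vulgᵢ² = 0.29² + 0.29² + 0.26² + 0.14² + 0.02² = 0.0841 + 0.0841 + 0.0676 + 0.0196 + 0.0004 = 0.2558
B_vulg = 1 / 0.2558 = 3.9093
Σp_viteᵢ² = 0.27² + 0.04² + 0.32² + 0.02² + 0.35² = 0.0729 + 0.0016 + 0.1024 + 0.0004 + 0.1225 = 0.2998
B_vite = 1 / 0.2998 = 3.3356
Highest B → broadest niche (most generalist): Phratora vulgatissima (B = 3.91).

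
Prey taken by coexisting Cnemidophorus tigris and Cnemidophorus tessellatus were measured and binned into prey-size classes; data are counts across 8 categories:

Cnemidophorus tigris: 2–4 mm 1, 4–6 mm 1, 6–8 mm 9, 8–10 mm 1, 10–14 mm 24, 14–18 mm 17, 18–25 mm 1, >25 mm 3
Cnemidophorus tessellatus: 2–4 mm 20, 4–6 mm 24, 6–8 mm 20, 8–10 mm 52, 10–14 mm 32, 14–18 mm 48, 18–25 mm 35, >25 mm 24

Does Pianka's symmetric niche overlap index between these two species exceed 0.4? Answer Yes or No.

Proportions for Cnemidophorus tigris (n=57): 1/57=0.0175, 1/57=0.0175, 9/57=0.1579, 1/57=0.0175, 24/57=0.4211, 17/57=0.2982, 1/57=0.0175, 3/57=0.0526
Proportions for Cnemidophorus tessellatus (n=255): 20/255=0.0784, 24/255=0.0941, 20/255=0.0784, 52/255=0.2039, 32/255=0.1255, 48/255=0.1882, 35/255=0.1373, 24/255=0.0941
Σ p₁ᵢp₂ᵢ = 0.001372 + 0.001647 + 0.012379 + 0.003568 + 0.052848 + 0.056121 + 0.002403 + 0.004950 = 0.135288
Σp_1ᵢ² = 0.0175² + 0.0175² + 0.1579² + 0.0175² + 0.4211² + 0.2982² + 0.0175² + 0.0526² = 0.000306 + 0.000306 + 0.024932 + 0.000306 + 0.177325 + 0.088923 + 0.000306 + 0.002767 = 0.295171
Σp_2ᵢ² = 0.0784² + 0.0941² + 0.0784² + 0.2039² + 0.1255² + 0.1882² + 0.1373² + 0.0941² = 0.006147 + 0.008855 + 0.006147 + 0.041575 + 0.015750 + 0.035419 + 0.018851 + 0.008855 = 0.141599
O = 0.135288 / √(0.295171 × 0.141599) = 0.135288 / 0.2044405 = 0.6617
O = 0.6617 > 0.4 → Yes.

Yes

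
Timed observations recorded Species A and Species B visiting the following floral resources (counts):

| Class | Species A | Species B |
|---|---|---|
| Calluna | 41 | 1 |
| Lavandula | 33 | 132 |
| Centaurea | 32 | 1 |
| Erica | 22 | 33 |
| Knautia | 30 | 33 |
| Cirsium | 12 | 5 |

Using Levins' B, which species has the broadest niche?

Proportions for Species A (n=170): 41/170=0.2412, 33/170=0.1941, 32/170=0.1882, 22/170=0.1294, 30/170=0.1765, 12/170=0.0706
Proportions for Species B (n=205): 1/205=0.0049, 132/205=0.6439, 1/205=0.0049, 33/205=0.1610, 33/205=0.1610, 5/205=0.0244
Σp_Aᵢ² = 0.2412² + 0.1941² + 0.1882² + 0.1294² + 0.1765² + 0.0706² = 0.058177 + 0.037675 + 0.035419 + 0.016744 + 0.031152 + 0.004984 = 0.184151
B_A = 1 / 0.184151 = 5.4303
Σp_Bᵢ² = 0.0049² + 0.6439² + 0.0049² + 0.1610² + 0.1610² + 0.0244² = 0.000024 + 0.414607 + 0.000024 + 0.025921 + 0.025921 + 0.000595 = 0.467092
B_B = 1 / 0.467092 = 2.1409
Highest B → broadest niche (most generalist): Species A (B = 5.43).

Species A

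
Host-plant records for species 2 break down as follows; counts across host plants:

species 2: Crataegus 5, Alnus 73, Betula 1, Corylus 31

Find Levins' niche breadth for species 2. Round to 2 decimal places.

1.92

Proportions for species 2 (n=110): 5/110=0.0455, 73/110=0.6636, 1/110=0.0091, 31/110=0.2818
Σpᵢ² = 0.0455² + 0.6636² + 0.0091² + 0.2818² = 0.002070 + 0.440365 + 0.000083 + 0.079411 = 0.521929
B = 1 / 0.521929 = 1.9160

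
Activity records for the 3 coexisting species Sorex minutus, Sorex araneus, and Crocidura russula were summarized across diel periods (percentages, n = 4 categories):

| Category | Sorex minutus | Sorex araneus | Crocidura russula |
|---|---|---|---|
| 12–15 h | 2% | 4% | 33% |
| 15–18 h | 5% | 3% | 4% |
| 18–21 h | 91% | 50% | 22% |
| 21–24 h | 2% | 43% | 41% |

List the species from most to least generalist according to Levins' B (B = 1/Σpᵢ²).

Crocidura russula > Sorex araneus > Sorex minutus

Convert percentages to proportions (divide by 100).
Σp_minuᵢ² = 0.02² + 0.05² + 0.91² + 0.02² = 0.0004 + 0.0025 + 0.8281 + 0.0004 = 0.8314
B_minu = 1 / 0.8314 = 1.2028
Σp_aranᵢ² = 0.04² + 0.03² + 0.50² + 0.43² = 0.0016 + 0.0009 + 0.2500 + 0.1849 = 0.4374
B_aran = 1 / 0.4374 = 2.2862
Σp_russᵢ² = 0.33² + 0.04² + 0.22² + 0.41² = 0.1089 + 0.0016 + 0.0484 + 0.1681 = 0.3270
B_russ = 1 / 0.3270 = 3.0581
Ranking by B (broadest → narrowest): Crocidura russula (3.06) > Sorex araneus (2.29) > Sorex minutus (1.20)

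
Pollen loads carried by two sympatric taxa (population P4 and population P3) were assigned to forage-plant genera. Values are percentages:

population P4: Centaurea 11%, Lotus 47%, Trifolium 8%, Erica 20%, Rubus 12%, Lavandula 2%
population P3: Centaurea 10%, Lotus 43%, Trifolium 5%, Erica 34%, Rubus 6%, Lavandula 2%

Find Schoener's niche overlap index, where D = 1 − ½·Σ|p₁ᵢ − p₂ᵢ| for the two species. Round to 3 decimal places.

Convert percentages to proportions (divide by 100).
Σ|p₁ᵢ − p₂ᵢ| = 0.01 + 0.04 + 0.03 + 0.14 + 0.06 + 0.00 = 0.28
D = 1 − ½ × 0.28 = 1 − 0.140 = 0.86000

0.860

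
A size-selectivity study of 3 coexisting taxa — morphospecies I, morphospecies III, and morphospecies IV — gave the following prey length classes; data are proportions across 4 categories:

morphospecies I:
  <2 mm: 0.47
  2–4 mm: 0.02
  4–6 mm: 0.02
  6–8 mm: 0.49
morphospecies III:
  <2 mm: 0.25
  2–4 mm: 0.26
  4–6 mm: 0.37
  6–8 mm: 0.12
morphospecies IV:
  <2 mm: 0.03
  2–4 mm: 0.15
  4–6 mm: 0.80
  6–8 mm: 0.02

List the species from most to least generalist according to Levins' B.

morphospecies III > morphospecies I > morphospecies IV

Σp_Iᵢ² = 0.47² + 0.02² + 0.02² + 0.49² = 0.2209 + 0.0004 + 0.0004 + 0.2401 = 0.4618
B_I = 1 / 0.4618 = 2.1654
Σp_IIIᵢ² = 0.25² + 0.26² + 0.37² + 0.12² = 0.0625 + 0.0676 + 0.1369 + 0.0144 = 0.2814
B_III = 1 / 0.2814 = 3.5537
Σp_IVᵢ² = 0.03² + 0.15² + 0.80² + 0.02² = 0.0009 + 0.0225 + 0.6400 + 0.0004 = 0.6638
B_IV = 1 / 0.6638 = 1.5065
Ranking by B (broadest → narrowest): morphospecies III (3.55) > morphospecies I (2.17) > morphospecies IV (1.51)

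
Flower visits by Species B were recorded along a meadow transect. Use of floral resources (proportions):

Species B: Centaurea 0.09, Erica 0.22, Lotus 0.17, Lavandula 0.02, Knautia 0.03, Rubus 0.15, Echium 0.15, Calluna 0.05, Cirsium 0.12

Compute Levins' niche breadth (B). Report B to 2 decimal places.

Σpᵢ² = 0.09² + 0.22² + 0.17² + 0.02² + 0.03² + 0.15² + 0.15² + 0.05² + 0.12² = 0.0081 + 0.0484 + 0.0289 + 0.0004 + 0.0009 + 0.0225 + 0.0225 + 0.0025 + 0.0144 = 0.1486
B = 1 / 0.1486 = 6.7295

6.73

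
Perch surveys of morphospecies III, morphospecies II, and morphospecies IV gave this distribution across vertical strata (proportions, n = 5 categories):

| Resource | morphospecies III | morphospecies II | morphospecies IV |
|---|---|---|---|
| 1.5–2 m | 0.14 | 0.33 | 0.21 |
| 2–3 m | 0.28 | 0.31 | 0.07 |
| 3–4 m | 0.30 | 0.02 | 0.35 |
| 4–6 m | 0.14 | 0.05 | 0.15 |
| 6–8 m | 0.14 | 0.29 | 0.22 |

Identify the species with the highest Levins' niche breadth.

morphospecies III

Σp_IIIᵢ² = 0.14² + 0.28² + 0.30² + 0.14² + 0.14² = 0.0196 + 0.0784 + 0.0900 + 0.0196 + 0.0196 = 0.2272
B_III = 1 / 0.2272 = 4.4014
Σp_IIᵢ² = 0.33² + 0.31² + 0.02² + 0.05² + 0.29² = 0.1089 + 0.0961 + 0.0004 + 0.0025 + 0.0841 = 0.2920
B_II = 1 / 0.2920 = 3.4247
Σp_IVᵢ² = 0.21² + 0.07² + 0.35² + 0.15² + 0.22² = 0.0441 + 0.0049 + 0.1225 + 0.0225 + 0.0484 = 0.2424
B_IV = 1 / 0.2424 = 4.1254
Highest B → broadest niche (most generalist): morphospecies III (B = 4.40).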